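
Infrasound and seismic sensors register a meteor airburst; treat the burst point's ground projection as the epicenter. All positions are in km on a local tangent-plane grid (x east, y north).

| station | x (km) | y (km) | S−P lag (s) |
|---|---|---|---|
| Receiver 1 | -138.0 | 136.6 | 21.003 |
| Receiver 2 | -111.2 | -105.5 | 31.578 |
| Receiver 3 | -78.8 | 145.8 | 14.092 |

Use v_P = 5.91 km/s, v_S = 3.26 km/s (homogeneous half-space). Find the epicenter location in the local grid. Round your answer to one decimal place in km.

Distance from S−P lag: d = Δt · v_P v_S / (v_P − v_S) = Δt · (5.91·3.26)/(5.91−3.26) ≈ 7.2704·Δt.
So d_Receiver 1 = 152.70, d_Receiver 2 = 229.59, d_Receiver 3 = 102.45 km.
Circle about each station: (x + 138.0)² + (y − 136.6)² = 152.70²; (x + 111.2)² + (y + 105.5)² = 229.59²; (x + 78.8)² + (y − 145.8)² = 102.45².
Subtracting pairs of circle equations eliminates x²+y² and gives linear equations (the radical axes):
53.6 x − 484.2 y = -43602.15
118.4 x + 18.4 y = 2584.81
Solving the 2×2 system: x ≈ 7.7, y ≈ 90.9 km.

x ≈ 7.7 km, y ≈ 90.9 km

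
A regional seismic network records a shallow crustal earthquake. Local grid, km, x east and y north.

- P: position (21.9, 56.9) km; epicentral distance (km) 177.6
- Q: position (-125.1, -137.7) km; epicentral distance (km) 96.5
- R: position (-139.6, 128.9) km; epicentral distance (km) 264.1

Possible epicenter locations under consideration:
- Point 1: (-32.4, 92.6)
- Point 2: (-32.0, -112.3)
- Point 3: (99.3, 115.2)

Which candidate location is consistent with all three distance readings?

Point 2

For each candidate, compare |candidate − station| to the reported distance:
Point 1: residuals P 112.6, Q 151.8, R 150.9 → max 151.8 km
Point 2: residuals P 0.0, Q 0.0, R 0.0 → max 0.0 km
Point 3: residuals P 80.7, Q 241.6, R 24.8 → max 241.6 km
Only Point 2 has all residuals ≈ 0.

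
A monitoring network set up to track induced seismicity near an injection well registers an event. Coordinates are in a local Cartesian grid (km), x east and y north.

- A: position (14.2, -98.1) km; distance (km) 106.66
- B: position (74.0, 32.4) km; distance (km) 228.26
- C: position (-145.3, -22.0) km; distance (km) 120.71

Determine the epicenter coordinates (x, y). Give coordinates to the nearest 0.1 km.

(-88.1, -128.3)

Circle about each station: (x − 14.2)² + (y + 98.1)² = 106.66²; (x − 74.0)² + (y − 32.4)² = 228.26²; (x + 145.3)² + (y + 22.0)² = 120.71².
Subtracting the A equation from the B and C equations removes the quadratic terms:
119.6 x + 261.0 y = -44025.76
-319.0 x + 152.2 y = 8576.29
Solving the 2×2 system: x ≈ -88.1, y ≈ -128.3 km.
Check against A (with the unrounded x, y): √((x − 14.2)²+(y + 98.1)²) = 106.67 ≈ 106.66 km. ✓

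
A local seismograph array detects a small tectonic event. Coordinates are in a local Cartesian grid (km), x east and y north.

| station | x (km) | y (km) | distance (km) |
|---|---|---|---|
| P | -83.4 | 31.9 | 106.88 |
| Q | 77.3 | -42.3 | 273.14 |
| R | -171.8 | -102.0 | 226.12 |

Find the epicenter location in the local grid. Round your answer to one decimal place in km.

Circle about each station: (x + 83.4)² + (y − 31.9)² = 106.88²; (x − 77.3)² + (y + 42.3)² = 273.14²; (x + 171.8)² + (y + 102.0)² = 226.12².
Subtracting pairs of circle equations eliminates x²+y² and gives linear equations (the radical axes):
321.4 x − 148.4 y = -63390.72
-176.8 x − 267.8 y = -7760.85
Solving the 2×2 system: x ≈ -140.9, y ≈ 122.0 km.

(-140.9, 122.0)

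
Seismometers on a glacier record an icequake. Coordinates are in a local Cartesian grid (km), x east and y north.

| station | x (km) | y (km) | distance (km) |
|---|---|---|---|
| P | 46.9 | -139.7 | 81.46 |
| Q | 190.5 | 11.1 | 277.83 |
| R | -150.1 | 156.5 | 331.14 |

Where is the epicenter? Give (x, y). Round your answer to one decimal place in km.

(-33.4, -153.4)

Circle about each station: (x − 46.9)² + (y + 139.7)² = 81.46²; (x − 190.5)² + (y − 11.1)² = 277.83²; (x + 150.1)² + (y − 156.5)² = 331.14².
Subtracting the P equation from the Q and R equations removes the quadratic terms:
287.2 x + 301.6 y = -55856.02
-394.0 x + 592.4 y = -77711.41
Solving the 2×2 system: x ≈ -33.4, y ≈ -153.4 km.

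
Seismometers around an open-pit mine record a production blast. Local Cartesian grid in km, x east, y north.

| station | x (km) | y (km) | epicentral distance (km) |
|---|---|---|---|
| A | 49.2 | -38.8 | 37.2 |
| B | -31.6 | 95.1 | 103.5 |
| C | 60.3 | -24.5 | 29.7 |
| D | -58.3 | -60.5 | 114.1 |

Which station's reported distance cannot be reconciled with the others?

B

Solve using three stations at a time. Using A, C, D (subtract circle equations pairwise → linear system) gives (x, y) ≈ (40.1, -2.7).
Distances from that point to each station vs reported:
  A: calculated 37.2 vs reported 37.2 → residual 0.0 km
  B: calculated 121.3 vs reported 103.5 → residual 17.8 km
  C: calculated 29.7 vs reported 29.7 → residual 0.0 km
  D: calculated 114.1 vs reported 114.1 → residual 0.0 km
A, C, D are mutually consistent (residuals ≈ 0); B is off by 17.8 km.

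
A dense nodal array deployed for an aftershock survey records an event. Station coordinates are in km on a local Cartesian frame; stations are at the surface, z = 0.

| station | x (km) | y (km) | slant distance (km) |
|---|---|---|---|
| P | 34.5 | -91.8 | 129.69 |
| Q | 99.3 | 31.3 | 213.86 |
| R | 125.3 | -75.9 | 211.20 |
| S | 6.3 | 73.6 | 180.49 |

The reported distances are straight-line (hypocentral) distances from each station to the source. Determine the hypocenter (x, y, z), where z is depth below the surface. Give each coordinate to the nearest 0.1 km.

Each station gives a sphere (x−x_i)² + (y−y_i)² + z² = d_i² (stations at z=0).
Subtracting the P sphere from Q and R: z² cancels, leaving linear equations in x and y:
129.6 x + 246.2 y = -27693.91
181.6 x + 31.8 y = -15942.53
Solving: x ≈ -75.006, y ≈ -73.002 km (keep extra digits for the depth step; rounded: -75.0, -73.0).
Then from the P sphere: z² = 129.69² − (x − 34.5)² − (y + 91.8)² with x = -75.006, y = -73.002, so z ≈ 66.892 ≈ 66.9 km.
Check against S (with the unrounded solution): distance 180.49 ≈ 180.49 km. ✓

x ≈ -75.0 km, y ≈ -73.0 km, depth ≈ 66.9 km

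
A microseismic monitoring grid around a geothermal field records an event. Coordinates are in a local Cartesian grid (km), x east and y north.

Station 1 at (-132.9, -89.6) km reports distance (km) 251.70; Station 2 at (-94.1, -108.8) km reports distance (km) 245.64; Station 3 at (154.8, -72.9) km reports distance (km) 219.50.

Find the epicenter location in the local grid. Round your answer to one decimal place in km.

Circle about each station: (x + 132.9)² + (y + 89.6)² = 251.70²; (x + 94.1)² + (y + 108.8)² = 245.64²; (x − 154.8)² + (y + 72.9)² = 219.50².
Subtracting the Station 1 equation from the Station 2 and Station 3 equations removes the quadratic terms:
77.6 x − 38.4 y = -1984.44
575.4 x + 33.4 y = 18759.52
Solving the 2×2 system: x ≈ 26.5, y ≈ 105.2 km.
Check against Station 1 (with the unrounded x, y): √((x + 132.9)²+(y + 89.6)²) = 251.72 ≈ 251.70 km. ✓

x ≈ 26.5 km, y ≈ 105.2 km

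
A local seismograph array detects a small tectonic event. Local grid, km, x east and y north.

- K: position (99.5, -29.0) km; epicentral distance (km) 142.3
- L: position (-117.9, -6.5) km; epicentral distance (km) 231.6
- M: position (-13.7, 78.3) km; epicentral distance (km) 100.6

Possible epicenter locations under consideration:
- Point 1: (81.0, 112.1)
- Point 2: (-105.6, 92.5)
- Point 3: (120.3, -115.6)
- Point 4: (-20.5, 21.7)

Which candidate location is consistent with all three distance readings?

Point 1

For each candidate, compare |candidate − station| to the reported distance:
Point 1: residuals K 0.0, L 0.0, M 0.0 → max 0.0 km
Point 2: residuals K 96.1, L 131.8, M 7.6 → max 131.8 km
Point 3: residuals K 53.2, L 30.4, M 135.1 → max 135.1 km
Point 4: residuals K 12.0, L 130.2, M 43.6 → max 130.2 km
Only Point 1 has all residuals ≈ 0.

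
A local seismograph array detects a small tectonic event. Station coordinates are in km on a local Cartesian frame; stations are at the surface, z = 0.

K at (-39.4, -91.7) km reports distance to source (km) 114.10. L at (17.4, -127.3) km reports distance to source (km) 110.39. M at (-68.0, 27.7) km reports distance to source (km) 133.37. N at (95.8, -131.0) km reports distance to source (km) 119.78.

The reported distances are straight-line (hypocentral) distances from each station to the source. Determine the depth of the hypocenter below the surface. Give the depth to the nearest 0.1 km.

Each station gives a sphere (x−x_i)² + (y−y_i)² + z² = d_i² (stations at z=0).
Subtracting the K sphere from L and M: z² cancels, leaving linear equations in x and y:
113.6 x − 71.2 y = 7379.66
-57.2 x + 238.8 y = -9338.71
Solving: x ≈ 47.597, y ≈ -27.706 km (keep extra digits for the depth step; rounded: 47.6, -27.7).
Then from the K sphere: z² = 114.10² − (x + 39.4)² − (y + 91.7)² with x = 47.597, y = -27.706, so z ≈ 36.812 ≈ 36.8 km.
Check against N (with the unrounded solution): distance 119.78 ≈ 119.78 km. ✓

36.8 km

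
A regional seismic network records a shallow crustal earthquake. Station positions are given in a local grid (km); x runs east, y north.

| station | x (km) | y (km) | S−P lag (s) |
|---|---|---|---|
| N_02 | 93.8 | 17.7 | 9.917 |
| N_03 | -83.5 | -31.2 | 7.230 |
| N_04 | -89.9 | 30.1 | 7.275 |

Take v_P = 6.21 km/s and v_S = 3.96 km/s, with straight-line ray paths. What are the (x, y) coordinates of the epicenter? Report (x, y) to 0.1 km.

-14.0 km east, 6.4 km north

Distance from S−P lag: d = Δt · v_P v_S / (v_P − v_S) = Δt · (6.21·3.96)/(6.21−3.96) ≈ 10.9296·Δt.
So d_N_02 = 108.39, d_N_03 = 79.02, d_N_04 = 79.51 km.
Circle about each station: (x − 93.8)² + (y − 17.7)² = 108.39²; (x + 83.5)² + (y + 31.2)² = 79.02²; (x + 89.9)² + (y − 30.1)² = 79.51².
Subtracting pairs of circle equations eliminates x²+y² and gives linear equations (the radical axes):
-354.6 x − 97.8 y = 4338.19
-367.4 x + 24.8 y = 5302.84
Solving the 2×2 system: x ≈ -14.0, y ≈ 6.4 km.
Check against N_02 (with the unrounded x, y): √((x − 93.8)²+(y − 17.7)²) = 108.39 ≈ 108.39 km. ✓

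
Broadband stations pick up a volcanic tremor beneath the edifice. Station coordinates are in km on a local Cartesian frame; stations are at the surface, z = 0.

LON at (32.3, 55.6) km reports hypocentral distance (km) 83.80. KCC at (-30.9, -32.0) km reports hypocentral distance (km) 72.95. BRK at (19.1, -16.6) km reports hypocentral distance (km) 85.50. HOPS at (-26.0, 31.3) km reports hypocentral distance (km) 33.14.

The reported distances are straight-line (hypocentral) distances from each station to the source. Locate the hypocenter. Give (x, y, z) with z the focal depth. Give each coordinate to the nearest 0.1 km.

Each station gives a sphere (x−x_i)² + (y−y_i)² + z² = d_i² (stations at z=0).
Subtracting the LON sphere from KCC and BRK: z² cancels, leaving linear equations in x and y:
-126.4 x − 175.2 y = -455.10
-26.4 x − 144.4 y = -3782.09
Solving: x ≈ -43.804, y ≈ 34.200 km (keep extra digits for the depth step; rounded: -43.8, 34.2).
Then from the LON sphere: z² = 83.80² − (x − 32.3)² − (y − 55.6)² with x = -43.804, y = 34.200, so z ≈ 27.797 ≈ 27.8 km.
Check against HOPS (with the unrounded solution): distance 33.14 ≈ 33.14 km. ✓

(-43.8, 34.2, 27.8)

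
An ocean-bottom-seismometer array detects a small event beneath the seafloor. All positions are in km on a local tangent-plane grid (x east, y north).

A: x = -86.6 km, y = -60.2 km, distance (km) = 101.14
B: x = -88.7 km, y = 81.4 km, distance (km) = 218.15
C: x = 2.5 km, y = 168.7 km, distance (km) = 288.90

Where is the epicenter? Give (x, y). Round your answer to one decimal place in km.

-5.1 km east, -120.1 km north

Circle about each station: (x + 86.6)² + (y + 60.2)² = 101.14²; (x + 88.7)² + (y − 81.4)² = 218.15²; (x − 2.5)² + (y − 168.7)² = 288.90².
Subtracting the A equation from the B and C equations removes the quadratic terms:
-4.2 x + 283.2 y = -33990.07
178.2 x + 457.8 y = -55891.57
Solving the 2×2 system: x ≈ -5.1, y ≈ -120.1 km.
Check against A (with the unrounded x, y): √((x + 86.6)²+(y + 60.2)²) = 101.13 ≈ 101.14 km. ✓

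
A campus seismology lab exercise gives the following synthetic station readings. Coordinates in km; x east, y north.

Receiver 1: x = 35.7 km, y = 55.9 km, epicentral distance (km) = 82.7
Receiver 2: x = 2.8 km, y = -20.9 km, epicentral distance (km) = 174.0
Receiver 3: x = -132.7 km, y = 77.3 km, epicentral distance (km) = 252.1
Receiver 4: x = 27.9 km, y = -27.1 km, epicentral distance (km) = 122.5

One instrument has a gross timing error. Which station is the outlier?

Solve using three stations at a time. Using Receiver 1, Receiver 3, Receiver 4 (subtract circle equations pairwise → linear system) gives (x, y) ≈ (118.5, 55.5).
Distances from that point to each station vs reported:
  Receiver 1: calculated 82.8 vs reported 82.7 → residual 0.1 km
  Receiver 2: calculated 138.6 vs reported 174.0 → residual 35.4 km
  Receiver 3: calculated 252.1 vs reported 252.1 → residual 0.0 km
  Receiver 4: calculated 122.6 vs reported 122.5 → residual 0.1 km
Receiver 1, Receiver 3, Receiver 4 are mutually consistent (residuals ≈ 0); Receiver 2 is off by 35.4 km.

Receiver 2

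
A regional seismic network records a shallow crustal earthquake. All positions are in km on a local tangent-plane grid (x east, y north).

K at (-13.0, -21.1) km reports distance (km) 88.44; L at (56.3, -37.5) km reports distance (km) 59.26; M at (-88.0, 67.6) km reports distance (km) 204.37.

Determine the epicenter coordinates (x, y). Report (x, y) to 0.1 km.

Circle about each station: (x + 13.0)² + (y + 21.1)² = 88.44²; (x − 56.3)² + (y + 37.5)² = 59.26²; (x + 88.0)² + (y − 67.6)² = 204.37².
Subtracting pairs of circle equations eliminates x²+y² and gives linear equations (the radical axes):
138.6 x − 32.8 y = 8271.62
-150.0 x + 177.4 y = -22245.91
Solving the 2×2 system: x ≈ 37.5, y ≈ -93.7 km.
Check against K (with the unrounded x, y): √((x + 13.0)²+(y + 21.1)²) = 88.43 ≈ 88.44 km. ✓

37.5 km east, -93.7 km north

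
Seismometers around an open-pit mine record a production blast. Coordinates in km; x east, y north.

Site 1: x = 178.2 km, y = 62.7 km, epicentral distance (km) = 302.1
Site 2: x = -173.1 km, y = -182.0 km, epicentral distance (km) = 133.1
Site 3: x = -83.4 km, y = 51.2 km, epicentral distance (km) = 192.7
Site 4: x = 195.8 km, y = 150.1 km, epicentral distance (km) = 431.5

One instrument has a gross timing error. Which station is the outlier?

Solve using three stations at a time. Using Site 1, Site 2, Site 3 (subtract circle equations pairwise → linear system) gives (x, y) ≈ (-47.5, -138.1).
Distances from that point to each station vs reported:
  Site 1: calculated 302.1 vs reported 302.1 → residual 0.0 km
  Site 2: calculated 133.1 vs reported 133.1 → residual 0.0 km
  Site 3: calculated 192.7 vs reported 192.7 → residual 0.0 km
  Site 4: calculated 377.2 vs reported 431.5 → residual 54.3 km
Site 1, Site 2, Site 3 are mutually consistent (residuals ≈ 0); Site 4 is off by 54.3 km.

Site 4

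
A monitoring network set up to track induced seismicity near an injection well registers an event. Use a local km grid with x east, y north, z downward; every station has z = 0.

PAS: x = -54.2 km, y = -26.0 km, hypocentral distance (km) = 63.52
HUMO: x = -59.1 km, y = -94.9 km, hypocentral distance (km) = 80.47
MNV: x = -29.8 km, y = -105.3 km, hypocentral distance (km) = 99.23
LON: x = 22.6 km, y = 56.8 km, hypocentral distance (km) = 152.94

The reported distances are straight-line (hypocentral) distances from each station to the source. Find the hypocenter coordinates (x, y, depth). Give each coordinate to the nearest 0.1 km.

Each station gives a sphere (x−x_i)² + (y−y_i)² + z² = d_i² (stations at z=0).
Subtracting the PAS sphere from HUMO and MNV: z² cancels, leaving linear equations in x and y:
-9.8 x − 137.8 y = 6444.55
48.8 x − 158.6 y = 2550.69
Solving: x ≈ -81.003, y ≈ -41.007 km (keep extra digits for the depth step; rounded: -81.0, -41.0).
Then from the PAS sphere: z² = 63.52² − (x + 54.2)² − (y + 26.0)² with x = -81.003, y = -41.007, so z ≈ 55.598 ≈ 55.6 km.

x ≈ -81.0 km, y ≈ -41.0 km, depth ≈ 55.6 km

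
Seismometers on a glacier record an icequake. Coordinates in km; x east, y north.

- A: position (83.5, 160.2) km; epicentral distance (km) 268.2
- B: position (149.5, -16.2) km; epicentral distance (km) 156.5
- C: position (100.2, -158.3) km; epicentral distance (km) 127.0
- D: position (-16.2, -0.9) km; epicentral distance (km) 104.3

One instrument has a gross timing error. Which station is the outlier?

C

Solve using three stations at a time. Using A, B, D (subtract circle equations pairwise → linear system) gives (x, y) ≈ (17.2, -99.6).
Distances from that point to each station vs reported:
  A: calculated 268.2 vs reported 268.2 → residual 0.0 km
  B: calculated 156.4 vs reported 156.5 → residual 0.1 km
  C: calculated 101.7 vs reported 127.0 → residual 25.3 km
  D: calculated 104.2 vs reported 104.3 → residual 0.1 km
A, B, D are mutually consistent (residuals ≈ 0); C is off by 25.3 km.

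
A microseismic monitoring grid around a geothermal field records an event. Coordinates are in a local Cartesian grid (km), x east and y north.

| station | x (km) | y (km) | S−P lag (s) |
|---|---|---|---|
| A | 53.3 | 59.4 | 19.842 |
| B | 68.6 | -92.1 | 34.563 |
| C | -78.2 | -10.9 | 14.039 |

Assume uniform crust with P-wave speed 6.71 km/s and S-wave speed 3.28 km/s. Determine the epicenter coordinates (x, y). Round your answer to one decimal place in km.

-72.5 km east, 79.0 km north

Distance from S−P lag: d = Δt · v_P v_S / (v_P − v_S) = Δt · (6.71·3.28)/(6.71−3.28) ≈ 6.4166·Δt.
So d_A = 127.32, d_B = 221.78, d_C = 90.08 km.
Circle about each station: (x − 53.3)² + (y − 59.4)² = 127.32²; (x − 68.6)² + (y + 92.1)² = 221.78²; (x + 78.2)² + (y + 10.9)² = 90.08².
Subtracting the A equation from the B and C equations removes the quadratic terms:
30.6 x − 303.0 y = -26156.87
-263.0 x − 140.6 y = 7960.78
Solving the 2×2 system: x ≈ -72.5, y ≈ 79.0 km.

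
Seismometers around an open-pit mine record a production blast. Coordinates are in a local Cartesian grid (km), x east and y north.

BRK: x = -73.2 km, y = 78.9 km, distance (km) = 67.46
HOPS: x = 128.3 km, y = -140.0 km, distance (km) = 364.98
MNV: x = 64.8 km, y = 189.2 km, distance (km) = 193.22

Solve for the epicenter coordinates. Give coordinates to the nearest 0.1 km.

Circle about each station: (x + 73.2)² + (y − 78.9)² = 67.46²; (x − 128.3)² + (y + 140.0)² = 364.98²; (x − 64.8)² + (y − 189.2)² = 193.22².
Subtracting pairs of circle equations eliminates x²+y² and gives linear equations (the radical axes):
403.0 x − 437.8 y = -104182.11
276.0 x + 220.6 y = -4370.89
Solving the 2×2 system: x ≈ -118.7, y ≈ 128.7 km.
Check against BRK (with the unrounded x, y): √((x + 73.2)²+(y − 78.9)²) = 67.46 ≈ 67.46 km. ✓

x ≈ -118.7 km, y ≈ 128.7 km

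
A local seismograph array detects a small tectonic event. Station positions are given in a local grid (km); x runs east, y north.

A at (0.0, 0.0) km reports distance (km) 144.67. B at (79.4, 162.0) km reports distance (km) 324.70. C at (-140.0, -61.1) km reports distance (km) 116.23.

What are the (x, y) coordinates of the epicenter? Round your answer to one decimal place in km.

-50.7 km east, -135.5 km north

Circle about each station: x² + y² = 144.67²; (x − 79.4)² + (y − 162.0)² = 324.70²; (x + 140.0)² + (y + 61.1)² = 116.23².
Subtracting the A equation from the B and C equations removes the quadratic terms:
158.8 x + 324.0 y = -51952.32
-280.0 x − 122.2 y = 30753.21
Solving the 2×2 system: x ≈ -50.7, y ≈ -135.5 km.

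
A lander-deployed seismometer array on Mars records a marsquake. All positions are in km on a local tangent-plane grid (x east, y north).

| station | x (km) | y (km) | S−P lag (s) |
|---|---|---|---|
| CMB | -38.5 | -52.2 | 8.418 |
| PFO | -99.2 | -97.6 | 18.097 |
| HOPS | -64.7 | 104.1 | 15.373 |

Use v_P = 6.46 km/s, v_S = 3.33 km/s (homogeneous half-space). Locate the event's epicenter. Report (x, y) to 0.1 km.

Distance from S−P lag: d = Δt · v_P v_S / (v_P − v_S) = Δt · (6.46·3.33)/(6.46−3.33) ≈ 6.8728·Δt.
So d_CMB = 57.86, d_PFO = 124.38, d_HOPS = 105.66 km.
Circle about each station: (x + 38.5)² + (y + 52.2)² = 57.86²; (x + 99.2)² + (y + 97.6)² = 124.38²; (x + 64.7)² + (y − 104.1)² = 105.66².
Subtracting pairs of circle equations eliminates x²+y² and gives linear equations (the radical axes):
-121.4 x − 90.8 y = 3036.71
-52.4 x + 312.6 y = 2999.55
Solving the 2×2 system: x ≈ -28.6, y ≈ 4.8 km.
Check against CMB (with the unrounded x, y): √((x + 38.5)²+(y + 52.2)²) = 57.85 ≈ 57.86 km. ✓

x ≈ -28.6 km, y ≈ 4.8 km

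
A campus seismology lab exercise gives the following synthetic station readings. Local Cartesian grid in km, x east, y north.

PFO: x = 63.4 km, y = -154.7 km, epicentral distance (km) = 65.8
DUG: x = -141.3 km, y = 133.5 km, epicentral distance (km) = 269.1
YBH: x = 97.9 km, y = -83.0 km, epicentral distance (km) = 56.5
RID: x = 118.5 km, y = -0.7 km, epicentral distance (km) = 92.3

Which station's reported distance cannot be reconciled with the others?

Solve using three stations at a time. Using DUG, YBH, RID (subtract circle equations pairwise → linear system) gives (x, y) ≈ (46.9, -58.9).
Distances from that point to each station vs reported:
  PFO: calculated 97.3 vs reported 65.8 → residual 31.5 km
  DUG: calculated 269.1 vs reported 269.1 → residual 0.0 km
  YBH: calculated 56.5 vs reported 56.5 → residual 0.0 km
  RID: calculated 92.3 vs reported 92.3 → residual 0.0 km
DUG, YBH, RID are mutually consistent (residuals ≈ 0); PFO is off by 31.5 km.

PFO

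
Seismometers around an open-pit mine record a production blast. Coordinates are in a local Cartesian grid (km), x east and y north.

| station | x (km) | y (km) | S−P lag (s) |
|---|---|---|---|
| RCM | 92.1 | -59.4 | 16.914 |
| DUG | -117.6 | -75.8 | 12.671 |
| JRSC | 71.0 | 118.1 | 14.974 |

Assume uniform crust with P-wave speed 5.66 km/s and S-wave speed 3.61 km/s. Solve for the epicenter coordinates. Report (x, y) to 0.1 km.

(-50.2, 31.0)

Distance from S−P lag: d = Δt · v_P v_S / (v_P − v_S) = Δt · (5.66·3.61)/(5.66−3.61) ≈ 9.9671·Δt.
So d_RCM = 168.58, d_DUG = 126.29, d_JRSC = 149.25 km.
Circle about each station: (x − 92.1)² + (y + 59.4)² = 168.58²; (x + 117.6)² + (y + 75.8)² = 126.29²; (x − 71.0)² + (y − 118.1)² = 149.25².
Subtracting the RCM equation from the DUG and JRSC equations removes the quadratic terms:
-419.4 x − 32.8 y = 20034.68
-42.2 x + 355.0 y = 13121.49
Solving the 2×2 system: x ≈ -50.2, y ≈ 31.0 km.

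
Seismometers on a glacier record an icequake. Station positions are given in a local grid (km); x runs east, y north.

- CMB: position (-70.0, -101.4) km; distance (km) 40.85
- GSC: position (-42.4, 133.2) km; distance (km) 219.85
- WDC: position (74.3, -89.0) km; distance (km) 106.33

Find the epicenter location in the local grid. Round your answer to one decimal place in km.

x ≈ -32.0 km, y ≈ -86.4 km

Circle about each station: (x + 70.0)² + (y + 101.4)² = 40.85²; (x + 42.4)² + (y − 133.2)² = 219.85²; (x − 74.3)² + (y + 89.0)² = 106.33².
Subtracting the CMB equation from the GSC and WDC equations removes the quadratic terms:
55.2 x + 469.2 y = -42307.26
288.6 x + 24.8 y = -11377.82
Solving the 2×2 system: x ≈ -32.0, y ≈ -86.4 km.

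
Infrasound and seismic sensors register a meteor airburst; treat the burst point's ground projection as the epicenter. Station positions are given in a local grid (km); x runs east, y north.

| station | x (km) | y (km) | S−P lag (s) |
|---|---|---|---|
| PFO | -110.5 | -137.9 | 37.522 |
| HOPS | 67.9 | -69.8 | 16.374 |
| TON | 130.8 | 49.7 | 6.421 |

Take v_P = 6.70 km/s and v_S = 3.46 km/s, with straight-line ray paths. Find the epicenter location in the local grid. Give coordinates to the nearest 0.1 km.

Distance from S−P lag: d = Δt · v_P v_S / (v_P − v_S) = Δt · (6.70·3.46)/(6.70−3.46) ≈ 7.1549·Δt.
So d_PFO = 268.47, d_HOPS = 117.15, d_TON = 45.94 km.
Circle about each station: (x + 110.5)² + (y + 137.9)² = 268.47²; (x − 67.9)² + (y + 69.8)² = 117.15²; (x − 130.8)² + (y − 49.7)² = 45.94².
Subtracting the PFO equation from the HOPS and TON equations removes the quadratic terms:
356.8 x + 136.2 y = 36607.81
482.6 x + 375.2 y = 58317.73
Solving the 2×2 system: x ≈ 85.0, y ≈ 46.1 km.

(85.0, 46.1)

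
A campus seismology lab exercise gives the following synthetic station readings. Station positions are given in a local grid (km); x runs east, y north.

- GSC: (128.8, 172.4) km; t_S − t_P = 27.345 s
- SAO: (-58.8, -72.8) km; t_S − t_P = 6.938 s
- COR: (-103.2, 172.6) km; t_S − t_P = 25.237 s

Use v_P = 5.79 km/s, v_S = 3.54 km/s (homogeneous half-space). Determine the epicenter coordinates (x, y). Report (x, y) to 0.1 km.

Distance from S−P lag: d = Δt · v_P v_S / (v_P − v_S) = Δt · (5.79·3.54)/(5.79−3.54) ≈ 9.1096·Δt.
So d_GSC = 249.10, d_SAO = 63.20, d_COR = 229.90 km.
Circle about each station: (x − 128.8)² + (y − 172.4)² = 249.10²; (x + 58.8)² + (y + 72.8)² = 63.20²; (x + 103.2)² + (y − 172.6)² = 229.90².
Subtracting the GSC equation from the SAO and COR equations removes the quadratic terms:
-375.2 x − 490.4 y = 20502.65
-464.0 x + 0.4 y = 3326.60
Solving the 2×2 system: x ≈ -7.2, y ≈ -36.3 km.
Check against GSC (with the unrounded x, y): √((x − 128.8)²+(y − 172.4)²) = 249.10 ≈ 249.10 km. ✓

-7.2 km east, -36.3 km north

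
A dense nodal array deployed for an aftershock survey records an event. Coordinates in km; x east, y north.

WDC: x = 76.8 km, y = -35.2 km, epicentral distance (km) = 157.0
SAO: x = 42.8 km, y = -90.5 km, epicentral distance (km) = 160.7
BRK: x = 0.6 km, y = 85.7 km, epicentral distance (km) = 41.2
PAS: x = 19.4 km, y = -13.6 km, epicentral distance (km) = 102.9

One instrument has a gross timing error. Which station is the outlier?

SAO

Solve using three stations at a time. Using WDC, BRK, PAS (subtract circle equations pairwise → linear system) gives (x, y) ≈ (-38.2, 71.7).
Distances from that point to each station vs reported:
  WDC: calculated 157.0 vs reported 157.0 → residual 0.0 km
  SAO: calculated 181.3 vs reported 160.7 → residual 20.6 km
  BRK: calculated 41.3 vs reported 41.2 → residual 0.1 km
  PAS: calculated 102.9 vs reported 102.9 → residual 0.0 km
WDC, BRK, PAS are mutually consistent (residuals ≈ 0); SAO is off by 20.6 km.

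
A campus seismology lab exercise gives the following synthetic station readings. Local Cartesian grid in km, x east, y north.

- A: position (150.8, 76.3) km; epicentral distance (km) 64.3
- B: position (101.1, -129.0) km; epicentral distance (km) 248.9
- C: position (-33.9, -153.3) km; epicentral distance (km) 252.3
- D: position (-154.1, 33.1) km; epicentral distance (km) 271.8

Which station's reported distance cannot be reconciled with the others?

C

Solve using three stations at a time. Using A, B, D (subtract circle equations pairwise → linear system) gives (x, y) ≈ (103.5, 119.9).
Distances from that point to each station vs reported:
  A: calculated 64.3 vs reported 64.3 → residual 0.0 km
  B: calculated 248.9 vs reported 248.9 → residual 0.0 km
  C: calculated 305.8 vs reported 252.3 → residual 53.5 km
  D: calculated 271.8 vs reported 271.8 → residual 0.0 km
A, B, D are mutually consistent (residuals ≈ 0); C is off by 53.5 km.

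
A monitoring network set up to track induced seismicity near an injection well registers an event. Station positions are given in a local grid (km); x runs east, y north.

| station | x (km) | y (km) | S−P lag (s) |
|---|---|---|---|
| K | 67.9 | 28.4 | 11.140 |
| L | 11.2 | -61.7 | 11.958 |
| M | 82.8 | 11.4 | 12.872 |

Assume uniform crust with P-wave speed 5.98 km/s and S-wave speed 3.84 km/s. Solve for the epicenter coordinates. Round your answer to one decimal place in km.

Distance from S−P lag: d = Δt · v_P v_S / (v_P − v_S) = Δt · (5.98·3.84)/(5.98−3.84) ≈ 10.7305·Δt.
So d_K = 119.54, d_L = 128.31, d_M = 138.12 km.
Circle about each station: (x − 67.9)² + (y − 28.4)² = 119.54²; (x − 11.2)² + (y + 61.7)² = 128.31²; (x − 82.8)² + (y − 11.4)² = 138.12².
Subtracting pairs of circle equations eliminates x²+y² and gives linear equations (the radical axes):
-113.4 x − 180.2 y = -3658.28
29.8 x − 34.0 y = -3218.49
Solving the 2×2 system: x ≈ -49.4, y ≈ 51.4 km.

-49.4 km east, 51.4 km north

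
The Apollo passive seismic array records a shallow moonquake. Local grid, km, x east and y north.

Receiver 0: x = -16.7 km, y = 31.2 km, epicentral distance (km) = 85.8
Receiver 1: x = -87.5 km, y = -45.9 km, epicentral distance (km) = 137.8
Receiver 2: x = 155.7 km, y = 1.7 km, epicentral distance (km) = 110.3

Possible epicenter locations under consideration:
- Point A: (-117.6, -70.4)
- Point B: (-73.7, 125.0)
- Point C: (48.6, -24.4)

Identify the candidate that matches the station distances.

For each candidate, compare |candidate − station| to the reported distance:
Point A: residuals Receiver 0 57.4, Receiver 1 99.0, Receiver 2 172.4 → max 172.4 km
Point B: residuals Receiver 0 24.0, Receiver 1 33.7, Receiver 2 150.1 → max 150.1 km
Point C: residuals Receiver 0 0.0, Receiver 1 0.0, Receiver 2 0.1 → max 0.1 km
Only Point C has all residuals ≈ 0.

Point C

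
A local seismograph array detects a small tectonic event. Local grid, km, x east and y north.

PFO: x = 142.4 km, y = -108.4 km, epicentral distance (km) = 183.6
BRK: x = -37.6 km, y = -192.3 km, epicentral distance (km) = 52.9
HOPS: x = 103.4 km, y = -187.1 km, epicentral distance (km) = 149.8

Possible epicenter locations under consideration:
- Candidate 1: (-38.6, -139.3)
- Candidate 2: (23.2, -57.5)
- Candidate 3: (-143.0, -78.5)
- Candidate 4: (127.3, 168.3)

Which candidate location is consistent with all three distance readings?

Candidate 1

For each candidate, compare |candidate − station| to the reported distance:
Candidate 1: residuals PFO 0.0, BRK 0.1, HOPS 0.0 → max 0.1 km
Candidate 2: residuals PFO 54.0, BRK 95.0, HOPS 2.6 → max 95.0 km
Candidate 3: residuals PFO 103.4, BRK 102.2, HOPS 119.5 → max 119.5 km
Candidate 4: residuals PFO 93.5, BRK 343.6, HOPS 206.4 → max 343.6 km
Only Candidate 1 has all residuals ≈ 0.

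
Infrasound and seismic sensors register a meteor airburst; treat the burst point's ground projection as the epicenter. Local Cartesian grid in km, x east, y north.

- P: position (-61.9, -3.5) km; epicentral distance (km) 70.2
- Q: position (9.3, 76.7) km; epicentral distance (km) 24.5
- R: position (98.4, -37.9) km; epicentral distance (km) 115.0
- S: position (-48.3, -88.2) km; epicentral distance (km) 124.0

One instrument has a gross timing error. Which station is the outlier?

Solve using three stations at a time. Using P, R, S (subtract circle equations pairwise → linear system) gives (x, y) ≈ (2.2, 25.0).
Distances from that point to each station vs reported:
  P: calculated 70.1 vs reported 70.2 → residual 0.1 km
  Q: calculated 52.2 vs reported 24.5 → residual 27.7 km
  R: calculated 115.0 vs reported 115.0 → residual 0.0 km
  S: calculated 124.0 vs reported 124.0 → residual 0.0 km
P, R, S are mutually consistent (residuals ≈ 0); Q is off by 27.7 km.

Q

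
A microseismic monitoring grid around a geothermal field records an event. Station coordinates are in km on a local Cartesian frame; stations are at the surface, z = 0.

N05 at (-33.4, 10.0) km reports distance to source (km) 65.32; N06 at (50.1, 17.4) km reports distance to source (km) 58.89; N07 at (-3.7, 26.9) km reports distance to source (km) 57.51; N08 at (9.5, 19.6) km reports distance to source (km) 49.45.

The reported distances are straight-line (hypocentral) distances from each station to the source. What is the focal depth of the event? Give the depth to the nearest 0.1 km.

Each station gives a sphere (x−x_i)² + (y−y_i)² + z² = d_i² (stations at z=0).
Subtracting the N05 sphere from N06 and N07: z² cancels, leaving linear equations in x and y:
167.0 x + 14.8 y = 2395.88
59.4 x + 33.8 y = 481.04
Solving: x ≈ 15.499, y ≈ -13.006 km (keep extra digits for the depth step; rounded: 15.5, -13.0).
Then from the N05 sphere: z² = 65.32² − (x + 33.4)² − (y − 10.0)² with x = 15.499, y = -13.006, so z ≈ 36.692 ≈ 36.7 km.

z ≈ 36.7 km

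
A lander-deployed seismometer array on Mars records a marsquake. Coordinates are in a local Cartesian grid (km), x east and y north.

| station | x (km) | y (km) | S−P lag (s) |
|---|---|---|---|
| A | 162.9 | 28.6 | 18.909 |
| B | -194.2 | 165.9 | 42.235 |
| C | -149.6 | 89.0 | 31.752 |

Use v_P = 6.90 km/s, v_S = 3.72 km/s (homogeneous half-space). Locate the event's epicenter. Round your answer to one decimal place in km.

Distance from S−P lag: d = Δt · v_P v_S / (v_P − v_S) = Δt · (6.90·3.72)/(6.90−3.72) ≈ 8.0717·Δt.
So d_A = 152.63, d_B = 340.91, d_C = 256.29 km.
Circle about each station: (x − 162.9)² + (y − 28.6)² = 152.63²; (x + 194.2)² + (y − 165.9)² = 340.91²; (x + 149.6)² + (y − 89.0)² = 256.29².
Subtracting the A equation from the B and C equations removes the quadratic terms:
-714.2 x + 274.6 y = -55041.63
-625.0 x + 120.8 y = -39441.86
Solving the 2×2 system: x ≈ 49.0, y ≈ -73.0 km.

(49.0, -73.0)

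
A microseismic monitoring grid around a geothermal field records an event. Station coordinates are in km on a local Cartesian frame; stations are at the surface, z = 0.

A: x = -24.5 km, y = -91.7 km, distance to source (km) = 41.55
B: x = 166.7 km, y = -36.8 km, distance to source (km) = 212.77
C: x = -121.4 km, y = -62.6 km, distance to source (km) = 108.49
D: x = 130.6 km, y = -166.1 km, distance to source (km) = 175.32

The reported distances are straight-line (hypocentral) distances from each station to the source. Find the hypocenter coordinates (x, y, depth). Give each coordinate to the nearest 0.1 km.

(-30.3, -107.7, 37.9)

Each station gives a sphere (x−x_i)² + (y−y_i)² + z² = d_i² (stations at z=0).
Subtracting the A sphere from B and C: z² cancels, leaving linear equations in x and y:
382.4 x + 109.8 y = -23410.68
-193.8 x + 58.2 y = -396.10
Solving: x ≈ -30.298, y ≈ -107.694 km (keep extra digits for the depth step; rounded: -30.3, -107.7).
Then from the A sphere: z² = 41.55² − (x + 24.5)² − (y + 91.7)² with x = -30.298, y = -107.694, so z ≈ 37.907 ≈ 37.9 km.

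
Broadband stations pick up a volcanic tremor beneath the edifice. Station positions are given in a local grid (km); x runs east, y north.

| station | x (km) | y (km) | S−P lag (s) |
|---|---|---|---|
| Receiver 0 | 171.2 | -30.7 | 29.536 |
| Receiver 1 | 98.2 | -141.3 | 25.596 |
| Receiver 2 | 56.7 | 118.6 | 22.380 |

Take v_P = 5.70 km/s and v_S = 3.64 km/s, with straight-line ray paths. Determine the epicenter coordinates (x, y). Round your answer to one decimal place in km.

-125.8 km east, -13.7 km north

Distance from S−P lag: d = Δt · v_P v_S / (v_P − v_S) = Δt · (5.70·3.64)/(5.70−3.64) ≈ 10.0718·Δt.
So d_Receiver 0 = 297.48, d_Receiver 1 = 257.80, d_Receiver 2 = 225.41 km.
Circle about each station: (x − 171.2)² + (y + 30.7)² = 297.48²; (x − 98.2)² + (y + 141.3)² = 257.80²; (x − 56.7)² + (y − 118.6)² = 225.41².
Subtracting the Receiver 0 equation from the Receiver 1 and Receiver 2 equations removes the quadratic terms:
-146.0 x − 221.2 y = 21390.51
-229.0 x + 298.6 y = 24713.60
Solving the 2×2 system: x ≈ -125.8, y ≈ -13.7 km.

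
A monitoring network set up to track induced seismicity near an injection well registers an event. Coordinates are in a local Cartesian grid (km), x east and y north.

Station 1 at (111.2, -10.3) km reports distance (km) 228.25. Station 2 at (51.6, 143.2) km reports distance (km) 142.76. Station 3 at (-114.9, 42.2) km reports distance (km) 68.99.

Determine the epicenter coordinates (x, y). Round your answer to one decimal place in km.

(-85.9, 104.8)

Circle about each station: (x − 111.2)² + (y + 10.3)² = 228.25²; (x − 51.6)² + (y − 143.2)² = 142.76²; (x + 114.9)² + (y − 42.2)² = 68.99².
Subtracting pairs of circle equations eliminates x²+y² and gives linear equations (the radical axes):
-119.2 x + 307.0 y = 42414.91
-452.2 x + 105.0 y = 49849.76
Solving the 2×2 system: x ≈ -85.9, y ≈ 104.8 km.
Check against Station 1 (with the unrounded x, y): √((x − 111.2)²+(y + 10.3)²) = 228.25 ≈ 228.25 km. ✓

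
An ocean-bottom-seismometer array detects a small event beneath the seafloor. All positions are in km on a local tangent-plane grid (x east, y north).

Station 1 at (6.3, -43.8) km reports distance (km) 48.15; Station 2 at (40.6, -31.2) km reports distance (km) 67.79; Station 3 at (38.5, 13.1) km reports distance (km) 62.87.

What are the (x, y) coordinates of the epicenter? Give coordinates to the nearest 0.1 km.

Circle about each station: (x − 6.3)² + (y + 43.8)² = 48.15²; (x − 40.6)² + (y + 31.2)² = 67.79²; (x − 38.5)² + (y − 13.1)² = 62.87².
Subtracting pairs of circle equations eliminates x²+y² and gives linear equations (the radical axes):
68.6 x + 25.2 y = -1613.39
64.4 x + 113.8 y = -1938.48
Solving the 2×2 system: x ≈ -21.8, y ≈ -4.7 km.

-21.8 km east, -4.7 km north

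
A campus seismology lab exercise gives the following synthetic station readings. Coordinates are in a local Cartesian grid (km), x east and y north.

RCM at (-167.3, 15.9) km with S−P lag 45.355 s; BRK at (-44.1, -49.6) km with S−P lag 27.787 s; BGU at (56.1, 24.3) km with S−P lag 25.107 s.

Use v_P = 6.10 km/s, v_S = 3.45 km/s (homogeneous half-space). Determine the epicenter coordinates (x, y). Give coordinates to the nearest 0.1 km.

Distance from S−P lag: d = Δt · v_P v_S / (v_P − v_S) = Δt · (6.10·3.45)/(6.10−3.45) ≈ 7.9415·Δt.
So d_RCM = 360.19, d_BRK = 220.67, d_BGU = 199.39 km.
Circle about each station: (x + 167.3)² + (y − 15.9)² = 360.19²; (x + 44.1)² + (y + 49.6)² = 220.67²; (x − 56.1)² + (y − 24.3)² = 199.39².
Subtracting pairs of circle equations eliminates x²+y² and gives linear equations (the radical axes):
246.4 x − 131.0 y = 57204.46
446.8 x + 16.8 y = 65476.06
Solving the 2×2 system: x ≈ 152.2, y ≈ -150.4 km.

x ≈ 152.2 km, y ≈ -150.4 km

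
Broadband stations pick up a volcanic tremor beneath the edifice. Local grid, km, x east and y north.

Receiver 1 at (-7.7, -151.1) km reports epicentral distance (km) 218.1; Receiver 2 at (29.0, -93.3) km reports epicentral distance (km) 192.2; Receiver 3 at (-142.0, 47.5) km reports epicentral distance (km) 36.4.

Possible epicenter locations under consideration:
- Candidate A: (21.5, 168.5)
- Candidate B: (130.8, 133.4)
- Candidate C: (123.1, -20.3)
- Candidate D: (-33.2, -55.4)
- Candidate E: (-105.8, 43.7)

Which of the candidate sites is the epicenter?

Candidate E

For each candidate, compare |candidate − station| to the reported distance:
Candidate A: residuals Receiver 1 102.8, Receiver 2 69.7, Receiver 3 167.0 → max 167.0 km
Candidate B: residuals Receiver 1 98.3, Receiver 2 56.3, Receiver 3 249.6 → max 249.6 km
Candidate C: residuals Receiver 1 33.1, Receiver 2 73.1, Receiver 3 237.2 → max 237.2 km
Candidate D: residuals Receiver 1 119.1, Receiver 2 119.4, Receiver 3 113.4 → max 119.4 km
Candidate E: residuals Receiver 1 0.0, Receiver 2 0.0, Receiver 3 0.0 → max 0.0 km
Only Candidate E has all residuals ≈ 0.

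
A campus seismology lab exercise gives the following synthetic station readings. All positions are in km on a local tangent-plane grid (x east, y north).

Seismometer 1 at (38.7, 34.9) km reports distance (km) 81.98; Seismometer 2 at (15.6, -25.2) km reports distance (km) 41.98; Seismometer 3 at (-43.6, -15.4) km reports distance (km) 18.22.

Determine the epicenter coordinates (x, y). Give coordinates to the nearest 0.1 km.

-25.4 km east, -16.2 km north

Circle about each station: (x − 38.7)² + (y − 34.9)² = 81.98²; (x − 15.6)² + (y + 25.2)² = 41.98²; (x + 43.6)² + (y + 15.4)² = 18.22².
Subtracting pairs of circle equations eliminates x²+y² and gives linear equations (the radical axes):
-46.2 x − 120.2 y = 3121.10
-164.6 x − 100.6 y = 5811.17
Solving the 2×2 system: x ≈ -25.4, y ≈ -16.2 km.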